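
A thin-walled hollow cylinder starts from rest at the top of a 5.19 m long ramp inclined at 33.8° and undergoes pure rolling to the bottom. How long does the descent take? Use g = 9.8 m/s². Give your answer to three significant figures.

t ≈ 1.95 s

For this body I = MR², i.e. k = I/(MR²) = 1.
Along the incline Mg sinθ − f = Ma, and torque about the center fR = Iα = kMR²(a/R) gives f = kMa.
Hence a = g sinθ/(1+k) = 9.8×sin33.8°/2 = 2.726 m/s².
With constant a from rest, t = √(2L/a) = √(2·5.19/2.726) ≈ 1.95 s.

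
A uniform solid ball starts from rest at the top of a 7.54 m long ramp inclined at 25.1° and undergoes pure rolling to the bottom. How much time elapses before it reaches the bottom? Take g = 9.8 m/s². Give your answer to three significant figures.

t ≈ 2.25 s

Here I = (2/5)MR², so the shape factor k = I/(MR²) = 0.4.
Translational: Mg sinθ − f = Ma. Rotational about the CM: fR = Iα = kMRa, so f = kMa.
Hence a = g sinθ/(1+k) = 9.8×sin25.1°/1.4 = 2.969 m/s².
Starting from rest, L = ½at², so t = √(2L/a) = √(2×7.54/2.969) ≈ 2.25 s.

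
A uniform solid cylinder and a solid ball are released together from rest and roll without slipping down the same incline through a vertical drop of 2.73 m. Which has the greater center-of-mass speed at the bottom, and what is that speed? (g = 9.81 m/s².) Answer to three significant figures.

For rolling without slipping, Mgh = ½(1+k)Mv² where k = I/(MR²), so v = √(2gh/(1+k)).
Uniform solid cylinder: k = 0.5, giving v = √(2×9.81×2.73/1.5) = 5.976 m/s.
Solid ball: k = 0.4, giving v = √(2×9.81×2.73/1.4) = 6.185 m/s.
The smaller k wins: the solid ball, at ≈ 6.19 m/s.

the solid ball, at v ≈ 6.19 m/s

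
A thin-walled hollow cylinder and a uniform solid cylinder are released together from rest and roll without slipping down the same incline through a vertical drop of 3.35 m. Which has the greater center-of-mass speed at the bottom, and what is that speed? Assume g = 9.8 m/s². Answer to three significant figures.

the uniform solid cylinder, at v ≈ 6.62 m/s

For rolling without slipping, Mgh = ½(1+k)Mv² where k = I/(MR²), so v = √(2gh/(1+k)).
Thin-walled hollow cylinder: k = 1, giving v = √(2×9.8×3.35/2) = 5.73 m/s.
Uniform solid cylinder: k = 0.5, giving v = √(2×9.8×3.35/1.5) = 6.616 m/s.
The smaller k wins: the uniform solid cylinder, at ≈ 6.62 m/s.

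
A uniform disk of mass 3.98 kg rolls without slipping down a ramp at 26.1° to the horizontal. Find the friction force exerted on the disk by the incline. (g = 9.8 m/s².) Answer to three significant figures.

For this body I = (1/2)MR², i.e. k = I/(MR²) = 0.5.
Newton's second law down the slope: Mg sinθ − f = Ma. The torque equation fR = Iα (with α = a/R) gives f = kMa.
Combining, a = g sinθ/(1+k) and f = kMa = kMg sinθ/(1+k).
f = 0.5 × 3.98 × 9.8 × sin26.1° / 1.5 ≈ 5.72 N.

f ≈ 5.72 N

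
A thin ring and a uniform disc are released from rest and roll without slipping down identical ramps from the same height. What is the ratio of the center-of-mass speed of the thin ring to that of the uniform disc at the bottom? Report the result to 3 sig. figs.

Each satisfies Mgh = ½(1+k)Mv² with k = I/(MR²), so v ∝ 1/√(1+k).
For the thin ring k = 1; for the uniform disc k = 0.5.
v₁/v₂ = √((1+k₂)/(1+k₁)) = √(1.5/2) ≈ 0.866.

v_ratio ≈ 0.866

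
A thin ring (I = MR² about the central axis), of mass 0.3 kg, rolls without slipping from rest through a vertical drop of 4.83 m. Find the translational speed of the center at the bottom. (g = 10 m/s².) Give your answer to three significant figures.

v ≈ 6.95 m/s

Here I = MR², so the shape factor k = I/(MR²) = 1.
Pure rolling means v = ωR; then KE = ½Mv² + ½I(v/R)² = ½(1+k)Mv² = Mv².
Energy conservation: Mgh = Mv², so v = √(2gh/(1+k)) = √(2 × 10 × 4.83 / 2) ≈ 6.95 m/s.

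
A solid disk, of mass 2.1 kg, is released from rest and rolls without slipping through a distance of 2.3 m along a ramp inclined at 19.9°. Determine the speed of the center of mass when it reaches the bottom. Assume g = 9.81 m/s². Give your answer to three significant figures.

Here I = (1/2)MR², so the shape factor k = I/(MR²) = 0.5.
Pure rolling means v = ωR; then KE = ½Mv² + ½I(v/R)² = ½(1+k)Mv² = (3/4)Mv².
The vertical drop is h = L sinθ = 2.3 × sin19.9° = 0.7829 m.
Energy conservation: Mgh = (3/4)Mv², so v = √(2gh/(1+k)) = √(2 × 9.81 × 0.7829 / 1.5) ≈ 3.20 m/s.

v ≈ 3.20 m/s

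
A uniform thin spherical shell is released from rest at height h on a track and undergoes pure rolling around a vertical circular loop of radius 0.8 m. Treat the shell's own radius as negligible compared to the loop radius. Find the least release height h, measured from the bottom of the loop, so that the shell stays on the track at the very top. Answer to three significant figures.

With I = (2/3)MR², the ratio k = I/(MR²) is 2/3.
At the top, contact is just lost when gravity alone supplies the centripetal force: Mg = Mv_top²/r, i.e. v_top² = gr.
With ω = v/R, the kinetic energy at speed v is ½(1+k)Mv² = (5/6)Mv².
Energy conservation from release (height h) to the top (height 2r): Mgh = Mg(2r) + (5/6)M·gr.
Thus h_min = 2r + (1+k)r/2 = r(2 + 1.667/2) = 0.8 × 2.833 ≈ 2.27 m.

h_min ≈ 2.27 m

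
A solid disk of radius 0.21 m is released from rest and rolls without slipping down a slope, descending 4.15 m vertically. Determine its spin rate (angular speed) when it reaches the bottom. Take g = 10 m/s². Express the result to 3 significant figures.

Here I = (1/2)MR², so the shape factor k = I/(MR²) = 0.5.
Rolling without slipping gives ω = v/R, so the total kinetic energy is ½Mv² + ½Iω² = ½(1+k)Mv² = (3/4)Mv².
Energy conservation Mgh = ½(1+k)Mv² gives v = √(2gh/(1+k)) = √(2 × 10 × 4.15 / 1.5) = 7.439 m/s.
Then ω = v/R = 7.439 / 0.21 ≈ 35.4 rad/s.

ω ≈ 35.4 rad/s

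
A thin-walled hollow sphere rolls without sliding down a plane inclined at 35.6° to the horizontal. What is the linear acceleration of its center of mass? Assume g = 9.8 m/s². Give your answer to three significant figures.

Here I = (2/3)MR², so the shape factor k = I/(MR²) = 2/3.
Newton's second law down the slope: Mg sinθ − f = Ma. The torque equation fR = Iα (with α = a/R) gives f = kMa.
Eliminating f: Mg sinθ = (1+k)Ma, so a = g sinθ/(1+k) = 9.8 × sin35.6° / 1.667 ≈ 3.42 m/s².

a ≈ 3.42 m/s²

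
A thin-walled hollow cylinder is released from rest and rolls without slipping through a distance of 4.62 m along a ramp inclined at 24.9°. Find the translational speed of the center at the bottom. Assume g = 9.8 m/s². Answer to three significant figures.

Here I = MR², so the shape factor k = I/(MR²) = 1.
Pure rolling means v = ωR; then KE = ½Mv² + ½I(v/R)² = ½(1+k)Mv² = Mv².
The vertical drop is h = L sinθ = 4.62 × sin24.9° = 1.945 m.
Setting Mgh = Mv² gives v = √(2gh/(1+k)) = √(2·9.8·1.945/2) ≈ 4.37 m/s.

v ≈ 4.37 m/s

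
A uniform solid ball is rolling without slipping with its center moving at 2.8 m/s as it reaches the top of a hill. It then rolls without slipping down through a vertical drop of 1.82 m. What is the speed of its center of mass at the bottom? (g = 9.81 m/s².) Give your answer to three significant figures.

v ≈ 5.77 m/s

For this body I = (2/5)MR², i.e. k = I/(MR²) = 0.4.
Pure rolling means v = ωR; then KE = ½Mv² + ½I(v/R)² = ½(1+k)Mv² = (7/10)Mv².
Energy conservation: (7/10)Mv₀² + Mgh = (7/10)Mv², so v² = v₀² + 2gh/(1+k).
v = √(2.8² + 2×9.81×1.82/1.4) = √33.35 ≈ 5.77 m/s.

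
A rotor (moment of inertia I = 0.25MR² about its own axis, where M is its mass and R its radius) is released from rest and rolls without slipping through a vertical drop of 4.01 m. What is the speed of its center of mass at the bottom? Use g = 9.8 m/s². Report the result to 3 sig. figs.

With I = 0.25MR², the ratio k = I/(MR²) is 0.25.
The rolling condition ω = v/R makes the rotational term ½I(v/R)² = ½kMv², so KE_total = ½(1+k)Mv² = (5/8)Mv².
Energy conservation: Mgh = (5/8)Mv², so v = √(2gh/(1+k)) = √(2 × 9.8 × 4.01 / 1.25) ≈ 7.93 m/s.

v ≈ 7.93 m/s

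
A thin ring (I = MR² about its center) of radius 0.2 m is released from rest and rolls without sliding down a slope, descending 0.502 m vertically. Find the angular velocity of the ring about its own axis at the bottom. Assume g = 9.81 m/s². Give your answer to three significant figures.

The moment of inertia is MR², giving k ≡ I/(MR²) = 1.
The rolling condition ω = v/R makes the rotational term ½I(v/R)² = ½kMv², so KE_total = ½(1+k)Mv² = Mv².
Energy conservation Mgh = ½(1+k)Mv² gives v = √(2gh/(1+k)) = √(2 × 9.81 × 0.502 / 2) = 2.219 m/s.
Then ω = v/R = 2.219 / 0.2 ≈ 11.1 rad/s.

ω ≈ 11.1 rad/s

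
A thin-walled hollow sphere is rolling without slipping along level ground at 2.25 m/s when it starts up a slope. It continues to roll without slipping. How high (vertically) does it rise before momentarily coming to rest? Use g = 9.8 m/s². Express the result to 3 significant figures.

h ≈ 0.430 m

With I = (2/3)MR², the ratio k = I/(MR²) is 2/3.
The rolling condition ω = v/R makes the rotational term ½I(v/R)² = ½kMv², so KE_total = ½(1+k)Mv² = (5/6)Mv².
At the top the kinetic energy is zero, so (5/6)Mv₀² = Mgh.
Thus h = (1+k)v₀²/(2g) = 1.667 × 2.25² / (2 × 9.8) ≈ 0.430 m.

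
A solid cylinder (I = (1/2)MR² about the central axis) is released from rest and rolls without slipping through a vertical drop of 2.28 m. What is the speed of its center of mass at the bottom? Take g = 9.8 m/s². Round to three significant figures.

With I = (1/2)MR², the ratio k = I/(MR²) is 0.5.
Rolling without slipping gives ω = v/R, so the total kinetic energy is ½Mv² + ½Iω² = ½(1+k)Mv² = (3/4)Mv².
Energy conservation: Mgh = (3/4)Mv², so v = √(2gh/(1+k)) = √(2 × 9.8 × 2.28 / 1.5) ≈ 5.46 m/s.

v ≈ 5.46 m/s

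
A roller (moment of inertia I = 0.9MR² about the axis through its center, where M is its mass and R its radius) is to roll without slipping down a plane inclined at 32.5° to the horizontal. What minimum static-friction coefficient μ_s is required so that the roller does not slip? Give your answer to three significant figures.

μ_min ≈ 0.302

For this body I = 0.9MR², i.e. k = I/(MR²) = 0.9.
Along the incline Mg sinθ − f = Ma, and torque about the center fR = Iα = kMR²(a/R) gives f = kMa.
These give a = g sinθ/(1+k) and the required friction f = kMg sinθ/(1+k).
With N = Mg cosθ, the no-slip condition f ≤ μN gives μ_min = f/N = k tanθ/(1+k).
μ_min = 0.9 × tan32.5° / 1.9 ≈ 0.302.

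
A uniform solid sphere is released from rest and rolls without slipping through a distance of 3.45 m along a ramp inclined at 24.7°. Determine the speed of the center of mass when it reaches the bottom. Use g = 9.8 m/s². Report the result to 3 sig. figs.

v ≈ 4.49 m/s

With I = (2/5)MR², the ratio k = I/(MR²) is 0.4.
Since it rolls without slipping, ω = v/R and KE = ½Mv² + ½Iω² = ½(1+k)Mv² = (7/10)Mv².
The vertical drop is h = L sinθ = 3.45 × sin24.7° = 1.442 m.
Energy conservation: Mgh = (7/10)Mv², so v = √(2gh/(1+k)) = √(2 × 9.8 × 1.442 / 1.4) ≈ 4.49 m/s.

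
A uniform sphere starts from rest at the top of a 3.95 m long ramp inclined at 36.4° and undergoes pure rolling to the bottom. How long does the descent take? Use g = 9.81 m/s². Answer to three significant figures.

t ≈ 1.38 s

Here I = (2/5)MR², so the shape factor k = I/(MR²) = 0.4.
Along the incline Mg sinθ − f = Ma, and torque about the center fR = Iα = kMR²(a/R) gives f = kMa.
Hence a = g sinθ/(1+k) = 9.81×sin36.4°/1.4 = 4.158 m/s².
With constant a from rest, t = √(2L/a) = √(2·3.95/4.158) ≈ 1.38 s.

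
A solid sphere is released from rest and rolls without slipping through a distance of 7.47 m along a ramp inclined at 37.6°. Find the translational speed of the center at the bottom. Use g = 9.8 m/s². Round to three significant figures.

For this body I = (2/5)MR², i.e. k = I/(MR²) = 0.4.
Since it rolls without slipping, ω = v/R and KE = ½Mv² + ½Iω² = ½(1+k)Mv² = (7/10)Mv².
The vertical drop is h = L sinθ = 7.47 × sin37.6° = 4.558 m.
Energy conservation: Mgh = (7/10)Mv², so v = √(2gh/(1+k)) = √(2 × 9.8 × 4.558 / 1.4) ≈ 7.99 m/s.

v ≈ 7.99 m/s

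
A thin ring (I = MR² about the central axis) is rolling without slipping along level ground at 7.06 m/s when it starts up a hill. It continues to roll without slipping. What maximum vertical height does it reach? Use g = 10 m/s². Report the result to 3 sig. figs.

h ≈ 4.98 m

With I = MR², the ratio k = I/(MR²) is 1.
Rolling without slipping gives ω = v/R, so the total kinetic energy is ½Mv² + ½Iω² = ½(1+k)Mv² = Mv².
At the top the kinetic energy is zero, so Mv₀² = Mgh.
Thus h = (1+k)v₀²/(2g) = 2 × 7.06² / (2 × 10) ≈ 4.98 m.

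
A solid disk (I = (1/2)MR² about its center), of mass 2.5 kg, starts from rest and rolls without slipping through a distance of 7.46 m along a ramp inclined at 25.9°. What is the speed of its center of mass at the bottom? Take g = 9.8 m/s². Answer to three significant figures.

v ≈ 6.53 m/s

With I = (1/2)MR², the ratio k = I/(MR²) is 0.5.
Rolling without slipping gives ω = v/R, so the total kinetic energy is ½Mv² + ½Iω² = ½(1+k)Mv² = (3/4)Mv².
The vertical drop is h = L sinθ = 7.46 × sin25.9° = 3.259 m.
Setting Mgh = (3/4)Mv² gives v = √(2gh/(1+k)) = √(2·9.8·3.259/1.5) ≈ 6.53 m/s.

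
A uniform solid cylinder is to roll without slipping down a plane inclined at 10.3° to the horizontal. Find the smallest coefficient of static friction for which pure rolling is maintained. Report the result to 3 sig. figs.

μ_min ≈ 0.0606

Here I = (1/2)MR², so the shape factor k = I/(MR²) = 0.5.
Translational: Mg sinθ − f = Ma. Rotational about the CM: fR = Iα = kMRa, so f = kMa.
These give a = g sinθ/(1+k) and the required friction f = kMg sinθ/(1+k).
The normal force is N = Mg cosθ, so μ_min = f/N = k tanθ/(1+k).
μ_min = 0.5 × tan10.3° / 1.5 ≈ 0.0606.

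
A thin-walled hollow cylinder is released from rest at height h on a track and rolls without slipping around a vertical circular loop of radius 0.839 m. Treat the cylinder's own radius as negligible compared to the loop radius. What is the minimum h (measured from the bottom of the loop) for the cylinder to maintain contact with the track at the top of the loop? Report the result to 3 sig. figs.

h_min ≈ 2.52 m

With I = MR², the ratio k = I/(MR²) is 1.
At the top, contact is just lost when gravity alone supplies the centripetal force: Mg = Mv_top²/r, i.e. v_top² = gr.
With ω = v/R, the kinetic energy at speed v is ½(1+k)Mv² = Mv².
Energy conservation from release (height h) to the top (height 2r): Mgh = Mg(2r) + M·gr.
Thus h_min = 2r + (1+k)r/2 = r(2 + 2/2) = 0.839 × 3 ≈ 2.52 m.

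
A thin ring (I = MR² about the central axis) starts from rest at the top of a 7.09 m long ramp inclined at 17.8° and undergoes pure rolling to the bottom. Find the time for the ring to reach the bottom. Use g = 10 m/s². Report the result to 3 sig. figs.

The moment of inertia is MR², giving k ≡ I/(MR²) = 1.
Newton's second law down the slope: Mg sinθ − f = Ma. The torque equation fR = Iα (with α = a/R) gives f = kMa.
Hence a = g sinθ/(1+k) = 10×sin17.8°/2 = 1.528 m/s².
Starting from rest, L = ½at², so t = √(2L/a) = √(2×7.09/1.528) ≈ 3.05 s.

t ≈ 3.05 s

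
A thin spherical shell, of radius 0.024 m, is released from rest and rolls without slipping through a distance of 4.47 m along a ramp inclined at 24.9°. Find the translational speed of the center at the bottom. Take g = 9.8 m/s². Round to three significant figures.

Here I = (2/3)MR², so the shape factor k = I/(MR²) = 2/3.
Pure rolling means v = ωR; then KE = ½Mv² + ½I(v/R)² = ½(1+k)Mv² = (5/6)Mv².
The vertical drop is h = L sinθ = 4.47 × sin24.9° = 1.882 m.
Setting Mgh = (5/6)Mv² gives v = √(2gh/(1+k)) = √(2·9.8·1.882/1.667) ≈ 4.70 m/s.

v ≈ 4.70 m/s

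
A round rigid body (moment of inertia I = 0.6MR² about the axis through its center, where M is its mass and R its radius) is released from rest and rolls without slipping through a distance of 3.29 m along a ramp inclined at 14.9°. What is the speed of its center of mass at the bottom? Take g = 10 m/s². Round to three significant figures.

With I = 0.6MR², the ratio k = I/(MR²) is 0.6.
Rolling without slipping gives ω = v/R, so the total kinetic energy is ½Mv² + ½Iω² = ½(1+k)Mv² = (4/5)Mv².
The vertical drop is h = L sinθ = 3.29 × sin14.9° = 0.846 m.
Energy conservation: Mgh = (4/5)Mv², so v = √(2gh/(1+k)) = √(2 × 10 × 0.846 / 1.6) ≈ 3.25 m/s.

v ≈ 3.25 m/s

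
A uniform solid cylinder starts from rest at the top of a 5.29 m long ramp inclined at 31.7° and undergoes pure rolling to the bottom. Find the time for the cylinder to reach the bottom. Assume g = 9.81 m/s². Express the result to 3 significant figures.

For this body I = (1/2)MR², i.e. k = I/(MR²) = 0.5.
Newton's second law down the slope: Mg sinθ − f = Ma. The torque equation fR = Iα (with α = a/R) gives f = kMa.
Hence a = g sinθ/(1+k) = 9.81×sin31.7°/1.5 = 3.437 m/s².
Starting from rest, L = ½at², so t = √(2L/a) = √(2×5.29/3.437) ≈ 1.75 s.

t ≈ 1.75 s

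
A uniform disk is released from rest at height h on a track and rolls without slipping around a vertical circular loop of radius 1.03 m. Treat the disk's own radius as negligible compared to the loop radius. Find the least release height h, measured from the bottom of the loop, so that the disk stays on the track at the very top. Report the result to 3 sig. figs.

For this body I = (1/2)MR², i.e. k = I/(MR²) = 0.5.
At the top, contact is just lost when gravity alone supplies the centripetal force: Mg = Mv_top²/r, i.e. v_top² = gr.
With ω = v/R, the kinetic energy at speed v is ½(1+k)Mv² = (3/4)Mv².
Energy conservation from release (height h) to the top (height 2r): Mgh = Mg(2r) + (3/4)M·gr.
Thus h_min = 2r + (1+k)r/2 = r(2 + 1.5/2) = 1.03 × 2.75 ≈ 2.83 m.

h_min ≈ 2.83 m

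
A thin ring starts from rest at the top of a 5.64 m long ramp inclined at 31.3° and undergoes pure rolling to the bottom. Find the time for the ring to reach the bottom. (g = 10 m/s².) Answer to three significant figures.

Here I = MR², so the shape factor k = I/(MR²) = 1.
Along the incline Mg sinθ − f = Ma, and torque about the center fR = Iα = kMR²(a/R) gives f = kMa.
Hence a = g sinθ/(1+k) = 10×sin31.3°/2 = 2.598 m/s².
With constant a from rest, t = √(2L/a) = √(2·5.64/2.598) ≈ 2.08 s.

t ≈ 2.08 s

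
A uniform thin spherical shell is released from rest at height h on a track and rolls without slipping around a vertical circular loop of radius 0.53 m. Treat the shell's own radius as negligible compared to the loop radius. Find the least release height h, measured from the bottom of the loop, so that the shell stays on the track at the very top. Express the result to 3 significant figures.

h_min ≈ 1.50 m

Here I = (2/3)MR², so the shape factor k = I/(MR²) = 2/3.
At the top, contact is just lost when gravity alone supplies the centripetal force: Mg = Mv_top²/r, i.e. v_top² = gr.
With ω = v/R, the kinetic energy at speed v is ½(1+k)Mv² = (5/6)Mv².
Energy conservation from release (height h) to the top (height 2r): Mgh = Mg(2r) + (5/6)M·gr.
Thus h_min = 2r + (1+k)r/2 = r(2 + 1.667/2) = 0.53 × 2.833 ≈ 1.50 m.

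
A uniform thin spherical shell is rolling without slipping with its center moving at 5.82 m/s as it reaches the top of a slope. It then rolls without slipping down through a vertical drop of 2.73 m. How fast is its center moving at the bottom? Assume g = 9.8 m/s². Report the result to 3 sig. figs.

v ≈ 8.12 m/s

With I = (2/3)MR², the ratio k = I/(MR²) is 2/3.
Rolling without slipping gives ω = v/R, so the total kinetic energy is ½Mv² + ½Iω² = ½(1+k)Mv² = (5/6)Mv².
Conserving energy between top and bottom: (5/6)Mv² = (5/6)Mv₀² + Mgh, hence v² = v₀² + 2gh/(1+k).
v = √(5.82² + 2×9.8×2.73/1.667) = √65.98 ≈ 8.12 m/s.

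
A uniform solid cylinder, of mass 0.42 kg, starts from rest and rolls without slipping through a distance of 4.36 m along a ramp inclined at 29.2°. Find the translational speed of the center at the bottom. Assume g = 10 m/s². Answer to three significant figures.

v ≈ 5.33 m/s

For this body I = (1/2)MR², i.e. k = I/(MR²) = 0.5.
The rolling condition ω = v/R makes the rotational term ½I(v/R)² = ½kMv², so KE_total = ½(1+k)Mv² = (3/4)Mv².
The vertical drop is h = L sinθ = 4.36 × sin29.2° = 2.127 m.
Setting Mgh = (3/4)Mv² gives v = √(2gh/(1+k)) = √(2·10·2.127/1.5) ≈ 5.33 m/s.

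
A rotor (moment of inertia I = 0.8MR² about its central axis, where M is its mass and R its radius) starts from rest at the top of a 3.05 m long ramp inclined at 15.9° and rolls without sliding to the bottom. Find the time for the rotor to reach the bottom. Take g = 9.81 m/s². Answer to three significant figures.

t ≈ 2.02 s

With I = 0.8MR², the ratio k = I/(MR²) is 0.8.
Along the incline Mg sinθ − f = Ma, and torque about the center fR = Iα = kMR²(a/R) gives f = kMa.
Hence a = g sinθ/(1+k) = 9.81×sin15.9°/1.8 = 1.493 m/s².
Starting from rest, L = ½at², so t = √(2L/a) = √(2×3.05/1.493) ≈ 2.02 s.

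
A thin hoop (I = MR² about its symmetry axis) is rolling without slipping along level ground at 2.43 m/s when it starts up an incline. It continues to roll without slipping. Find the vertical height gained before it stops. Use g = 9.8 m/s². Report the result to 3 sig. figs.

h ≈ 0.603 m

For this body I = MR², i.e. k = I/(MR²) = 1.
Pure rolling means v = ωR; then KE = ½Mv² + ½I(v/R)² = ½(1+k)Mv² = Mv².
All of this converts to potential energy at the highest point: Mv₀² = Mgh.
Thus h = (1+k)v₀²/(2g) = 2 × 2.43² / (2 × 9.8) ≈ 0.603 m.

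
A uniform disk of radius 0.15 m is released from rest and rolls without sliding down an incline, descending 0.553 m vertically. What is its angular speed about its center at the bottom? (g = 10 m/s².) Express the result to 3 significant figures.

ω ≈ 18.1 rad/s

The moment of inertia is (1/2)MR², giving k ≡ I/(MR²) = 0.5.
Rolling without slipping gives ω = v/R, so the total kinetic energy is ½Mv² + ½Iω² = ½(1+k)Mv² = (3/4)Mv².
Energy conservation Mgh = ½(1+k)Mv² gives v = √(2gh/(1+k)) = √(2 × 10 × 0.553 / 1.5) = 2.715 m/s.
The angular speed follows from ω = v/R = 2.715/0.15 ≈ 18.1 rad/s.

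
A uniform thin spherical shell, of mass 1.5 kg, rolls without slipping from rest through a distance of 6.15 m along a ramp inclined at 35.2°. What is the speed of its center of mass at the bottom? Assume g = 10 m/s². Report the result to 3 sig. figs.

v ≈ 6.52 m/s

The moment of inertia is (2/3)MR², giving k ≡ I/(MR²) = 2/3.
Rolling without slipping gives ω = v/R, so the total kinetic energy is ½Mv² + ½Iω² = ½(1+k)Mv² = (5/6)Mv².
The vertical drop is h = L sinθ = 6.15 × sin35.2° = 3.545 m.
Setting Mgh = (5/6)Mv² gives v = √(2gh/(1+k)) = √(2·10·3.545/1.667) ≈ 6.52 m/s.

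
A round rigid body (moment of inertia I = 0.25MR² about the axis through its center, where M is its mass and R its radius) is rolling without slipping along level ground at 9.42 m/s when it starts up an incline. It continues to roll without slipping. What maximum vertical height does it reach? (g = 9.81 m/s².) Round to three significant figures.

For this body I = 0.25MR², i.e. k = I/(MR²) = 0.25.
Pure rolling means v = ωR; then KE = ½Mv² + ½I(v/R)² = ½(1+k)Mv² = (5/8)Mv².
At the top the kinetic energy is zero, so (5/8)Mv₀² = Mgh.
Thus h = (1+k)v₀²/(2g) = 1.25 × 9.42² / (2 × 9.81) ≈ 5.65 m.

h ≈ 5.65 m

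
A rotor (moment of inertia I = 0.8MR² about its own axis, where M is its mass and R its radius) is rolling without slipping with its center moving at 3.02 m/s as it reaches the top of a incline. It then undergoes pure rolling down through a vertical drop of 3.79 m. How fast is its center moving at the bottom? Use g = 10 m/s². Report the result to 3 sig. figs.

v ≈ 7.16 m/s

Here I = 0.8MR², so the shape factor k = I/(MR²) = 0.8.
The rolling condition ω = v/R makes the rotational term ½I(v/R)² = ½kMv², so KE_total = ½(1+k)Mv² = (9/10)Mv².
Energy conservation: (9/10)Mv₀² + Mgh = (9/10)Mv², so v² = v₀² + 2gh/(1+k).
v = √(3.02² + 2×10×3.79/1.8) = √51.23 ≈ 7.16 m/s.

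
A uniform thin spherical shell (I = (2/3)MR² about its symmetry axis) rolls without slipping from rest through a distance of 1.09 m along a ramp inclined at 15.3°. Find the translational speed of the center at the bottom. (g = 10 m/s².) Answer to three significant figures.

The moment of inertia is (2/3)MR², giving k ≡ I/(MR²) = 2/3.
The rolling condition ω = v/R makes the rotational term ½I(v/R)² = ½kMv², so KE_total = ½(1+k)Mv² = (5/6)Mv².
The vertical drop is h = L sinθ = 1.09 × sin15.3° = 0.2876 m.
Setting Mgh = (5/6)Mv² gives v = √(2gh/(1+k)) = √(2·10·0.2876/1.667) ≈ 1.86 m/s.

v ≈ 1.86 m/s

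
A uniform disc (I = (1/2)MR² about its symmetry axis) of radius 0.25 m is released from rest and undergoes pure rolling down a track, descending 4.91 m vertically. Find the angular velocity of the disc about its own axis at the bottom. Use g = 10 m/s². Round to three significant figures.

For this body I = (1/2)MR², i.e. k = I/(MR²) = 0.5.
Pure rolling means v = ωR; then KE = ½Mv² + ½I(v/R)² = ½(1+k)Mv² = (3/4)Mv².
Energy conservation Mgh = ½(1+k)Mv² gives v = √(2gh/(1+k)) = √(2 × 10 × 4.91 / 1.5) = 8.091 m/s.
The angular speed follows from ω = v/R = 8.091/0.25 ≈ 32.4 rad/s.

ω ≈ 32.4 rad/s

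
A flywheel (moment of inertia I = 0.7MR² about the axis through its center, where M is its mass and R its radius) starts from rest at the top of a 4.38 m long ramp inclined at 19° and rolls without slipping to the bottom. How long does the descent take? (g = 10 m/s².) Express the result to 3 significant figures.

With I = 0.7MR², the ratio k = I/(MR²) is 0.7.
Translational: Mg sinθ − f = Ma. Rotational about the CM: fR = Iα = kMRa, so f = kMa.
Hence a = g sinθ/(1+k) = 10×sin19°/1.7 = 1.915 m/s².
Starting from rest, L = ½at², so t = √(2L/a) = √(2×4.38/1.915) ≈ 2.14 s.

t ≈ 2.14 s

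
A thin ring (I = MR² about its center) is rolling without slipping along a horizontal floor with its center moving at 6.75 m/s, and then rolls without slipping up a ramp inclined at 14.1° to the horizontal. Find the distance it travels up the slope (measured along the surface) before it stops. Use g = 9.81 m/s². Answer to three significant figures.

d ≈ 19.1 m

For this body I = MR², i.e. k = I/(MR²) = 1.
Rolling without slipping gives ω = v/R, so the total kinetic energy is ½Mv² + ½Iω² = ½(1+k)Mv² = Mv².
Setting this equal to Mgh gives the vertical rise h = (1+k)v₀²/(2g) = 2×6.75²/(2×9.81) = 4.644 m.
The distance along the slope is d = h/sinθ = 4.644/sin14.1° ≈ 19.1 m.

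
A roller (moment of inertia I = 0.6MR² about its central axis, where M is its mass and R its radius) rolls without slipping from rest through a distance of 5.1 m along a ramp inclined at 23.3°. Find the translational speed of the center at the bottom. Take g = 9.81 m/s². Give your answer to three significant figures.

For this body I = 0.6MR², i.e. k = I/(MR²) = 0.6.
Pure rolling means v = ωR; then KE = ½Mv² + ½I(v/R)² = ½(1+k)Mv² = (4/5)Mv².
The vertical drop is h = L sinθ = 5.1 × sin23.3° = 2.017 m.
Energy conservation: Mgh = (4/5)Mv², so v = √(2gh/(1+k)) = √(2 × 9.81 × 2.017 / 1.6) ≈ 4.97 m/s.

v ≈ 4.97 m/s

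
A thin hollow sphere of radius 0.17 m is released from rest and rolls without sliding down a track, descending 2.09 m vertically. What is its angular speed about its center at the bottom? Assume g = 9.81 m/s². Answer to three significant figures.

ω ≈ 29.2 rad/s

The moment of inertia is (2/3)MR², giving k ≡ I/(MR²) = 2/3.
Rolling without slipping gives ω = v/R, so the total kinetic energy is ½Mv² + ½Iω² = ½(1+k)Mv² = (5/6)Mv².
Energy conservation Mgh = ½(1+k)Mv² gives v = √(2gh/(1+k)) = √(2 × 9.81 × 2.09 / 1.667) = 4.96 m/s.
Then ω = v/R = 4.96 / 0.17 ≈ 29.2 rad/s.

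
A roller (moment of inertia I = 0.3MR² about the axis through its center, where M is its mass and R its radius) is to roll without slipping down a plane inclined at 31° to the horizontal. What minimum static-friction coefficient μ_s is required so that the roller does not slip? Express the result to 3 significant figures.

μ_min ≈ 0.139

With I = 0.3MR², the ratio k = I/(MR²) is 0.3.
Translational: Mg sinθ − f = Ma. Rotational about the CM: fR = Iα = kMRa, so f = kMa.
These give a = g sinθ/(1+k) and the required friction f = kMg sinθ/(1+k).
With N = Mg cosθ, the no-slip condition f ≤ μN gives μ_min = f/N = k tanθ/(1+k).
μ_min = 0.3 × tan31° / 1.3 ≈ 0.139.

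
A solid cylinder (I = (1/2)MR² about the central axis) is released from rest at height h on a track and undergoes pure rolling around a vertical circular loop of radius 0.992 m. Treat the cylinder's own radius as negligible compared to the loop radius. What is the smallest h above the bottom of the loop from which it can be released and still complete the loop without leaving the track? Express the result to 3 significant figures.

h_min ≈ 2.73 m

The moment of inertia is (1/2)MR², giving k ≡ I/(MR²) = 0.5.
At the top of the loop, the minimum-contact condition is Mg = Mv_top²/r, so v_top² = gr.
With ω = v/R, the kinetic energy at speed v is ½(1+k)Mv² = (3/4)Mv².
Energy conservation from release (height h) to the top (height 2r): Mgh = Mg(2r) + (3/4)M·gr.
Thus h_min = 2r + (1+k)r/2 = r(2 + 1.5/2) = 0.992 × 2.75 ≈ 2.73 m.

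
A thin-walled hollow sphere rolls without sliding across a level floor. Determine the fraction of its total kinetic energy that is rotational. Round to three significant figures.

fraction ≈ 0.400

The moment of inertia is (2/3)MR², giving k ≡ I/(MR²) = 2/3.
Since ω = v/R, the translational part is ½Mv² and the rotational part is ½I(v/R)² = ½kMv²; the total is ½(1+k)Mv².
The rotational fraction is therefore k/(1+k) = (2/3)/1.667 ≈ 0.400.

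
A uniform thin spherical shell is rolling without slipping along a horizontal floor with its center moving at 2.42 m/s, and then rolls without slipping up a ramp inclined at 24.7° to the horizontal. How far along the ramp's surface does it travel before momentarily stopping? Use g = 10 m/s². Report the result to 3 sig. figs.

d ≈ 1.17 m

For this body I = (2/3)MR², i.e. k = I/(MR²) = 2/3.
Rolling without slipping gives ω = v/R, so the total kinetic energy is ½Mv² + ½Iω² = ½(1+k)Mv² = (5/6)Mv².
Setting this equal to Mgh gives the vertical rise h = (1+k)v₀²/(2g) = 1.667×2.42²/(2×10) = 0.488 m.
Along the incline, d = h/sinθ = 0.488/sin24.7° ≈ 1.17 m.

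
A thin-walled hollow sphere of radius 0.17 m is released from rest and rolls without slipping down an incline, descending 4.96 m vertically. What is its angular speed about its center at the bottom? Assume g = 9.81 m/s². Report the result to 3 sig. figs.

ω ≈ 44.9 rad/s

With I = (2/3)MR², the ratio k = I/(MR²) is 2/3.
Pure rolling means v = ωR; then KE = ½Mv² + ½I(v/R)² = ½(1+k)Mv² = (5/6)Mv².
Energy conservation Mgh = ½(1+k)Mv² gives v = √(2gh/(1+k)) = √(2 × 9.81 × 4.96 / 1.667) = 7.641 m/s.
The angular speed follows from ω = v/R = 7.641/0.17 ≈ 44.9 rad/s.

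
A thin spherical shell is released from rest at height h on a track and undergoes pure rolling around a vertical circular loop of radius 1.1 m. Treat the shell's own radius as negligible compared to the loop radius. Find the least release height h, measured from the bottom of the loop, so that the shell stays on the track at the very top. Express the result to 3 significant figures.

The moment of inertia is (2/3)MR², giving k ≡ I/(MR²) = 2/3.
At the top of the loop, the minimum-contact condition is Mg = Mv_top²/r, so v_top² = gr.
With ω = v/R, the kinetic energy at speed v is ½(1+k)Mv² = (5/6)Mv².
Energy conservation from release (height h) to the top (height 2r): Mgh = Mg(2r) + (5/6)M·gr.
Thus h_min = 2r + (1+k)r/2 = r(2 + 1.667/2) = 1.1 × 2.833 ≈ 3.12 m.

h_min ≈ 3.12 m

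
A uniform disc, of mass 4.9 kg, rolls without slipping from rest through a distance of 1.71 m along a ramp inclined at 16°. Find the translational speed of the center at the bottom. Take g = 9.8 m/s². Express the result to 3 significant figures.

v ≈ 2.48 m/s

The moment of inertia is (1/2)MR², giving k ≡ I/(MR²) = 0.5.
Pure rolling means v = ωR; then KE = ½Mv² + ½I(v/R)² = ½(1+k)Mv² = (3/4)Mv².
The vertical drop is h = L sinθ = 1.71 × sin16° = 0.4713 m.
Setting Mgh = (3/4)Mv² gives v = √(2gh/(1+k)) = √(2·9.8·0.4713/1.5) ≈ 2.48 m/s.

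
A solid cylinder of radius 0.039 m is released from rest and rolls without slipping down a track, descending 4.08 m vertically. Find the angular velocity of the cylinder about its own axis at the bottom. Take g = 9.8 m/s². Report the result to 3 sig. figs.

Here I = (1/2)MR², so the shape factor k = I/(MR²) = 0.5.
Pure rolling means v = ωR; then KE = ½Mv² + ½I(v/R)² = ½(1+k)Mv² = (3/4)Mv².
Energy conservation Mgh = ½(1+k)Mv² gives v = √(2gh/(1+k)) = √(2 × 9.8 × 4.08 / 1.5) = 7.302 m/s.
Then ω = v/R = 7.302 / 0.039 ≈ 187 rad/s.

ω ≈ 187 rad/s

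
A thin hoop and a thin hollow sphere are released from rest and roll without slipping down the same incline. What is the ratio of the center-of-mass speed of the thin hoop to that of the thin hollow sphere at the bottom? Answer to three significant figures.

Each satisfies Mgh = ½(1+k)Mv² with k = I/(MR²), so v ∝ 1/√(1+k).
For the thin hoop k = 1; for the thin hollow sphere k = 2/3.
v₁/v₂ = √((1+k₂)/(1+k₁)) = √(1.667/2) ≈ 0.913.

v_ratio ≈ 0.913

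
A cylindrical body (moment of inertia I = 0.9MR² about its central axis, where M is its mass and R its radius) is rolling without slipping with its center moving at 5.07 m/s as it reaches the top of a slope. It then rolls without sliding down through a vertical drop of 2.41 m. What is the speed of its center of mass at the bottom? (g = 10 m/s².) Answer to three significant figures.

v ≈ 7.15 m/s

With I = 0.9MR², the ratio k = I/(MR²) is 0.9.
Rolling without slipping gives ω = v/R, so the total kinetic energy is ½Mv² + ½Iω² = ½(1+k)Mv² = (19/20)Mv².
Energy conservation: (19/20)Mv₀² + Mgh = (19/20)Mv², so v² = v₀² + 2gh/(1+k).
v = √(5.07² + 2×10×2.41/1.9) = √51.07 ≈ 7.15 m/s.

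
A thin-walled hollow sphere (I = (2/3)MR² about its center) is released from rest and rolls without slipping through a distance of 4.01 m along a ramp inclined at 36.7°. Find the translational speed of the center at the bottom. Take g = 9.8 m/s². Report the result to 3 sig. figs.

v ≈ 5.31 m/s

For this body I = (2/3)MR², i.e. k = I/(MR²) = 2/3.
Pure rolling means v = ωR; then KE = ½Mv² + ½I(v/R)² = ½(1+k)Mv² = (5/6)Mv².
The vertical drop is h = L sinθ = 4.01 × sin36.7° = 2.396 m.
Energy conservation: Mgh = (5/6)Mv², so v = √(2gh/(1+k)) = √(2 × 9.8 × 2.396 / 1.667) ≈ 5.31 m/s.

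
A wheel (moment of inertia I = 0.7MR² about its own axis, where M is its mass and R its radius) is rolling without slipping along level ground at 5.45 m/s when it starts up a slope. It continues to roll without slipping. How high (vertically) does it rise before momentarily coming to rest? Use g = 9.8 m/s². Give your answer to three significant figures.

h ≈ 2.58 m

The moment of inertia is 0.7MR², giving k ≡ I/(MR²) = 0.7.
The rolling condition ω = v/R makes the rotational term ½I(v/R)² = ½kMv², so KE_total = ½(1+k)Mv² = (17/20)Mv².
All of this converts to potential energy at the highest point: (17/20)Mv₀² = Mgh.
Thus h = (1+k)v₀²/(2g) = 1.7 × 5.45² / (2 × 9.8) ≈ 2.58 m.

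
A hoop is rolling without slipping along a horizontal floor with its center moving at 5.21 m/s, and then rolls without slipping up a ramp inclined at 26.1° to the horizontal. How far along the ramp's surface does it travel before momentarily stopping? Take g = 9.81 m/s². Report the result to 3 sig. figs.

The moment of inertia is MR², giving k ≡ I/(MR²) = 1.
Pure rolling means v = ωR; then KE = ½Mv² + ½I(v/R)² = ½(1+k)Mv² = Mv².
Setting this equal to Mgh gives the vertical rise h = (1+k)v₀²/(2g) = 2×5.21²/(2×9.81) = 2.767 m.
Along the incline, d = h/sinθ = 2.767/sin26.1° ≈ 6.29 m.

d ≈ 6.29 m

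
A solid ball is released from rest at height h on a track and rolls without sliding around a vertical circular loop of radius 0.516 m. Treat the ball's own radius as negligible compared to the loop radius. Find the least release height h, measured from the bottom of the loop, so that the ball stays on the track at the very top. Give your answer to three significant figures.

h_min ≈ 1.39 m

Here I = (2/5)MR², so the shape factor k = I/(MR²) = 0.4.
At the top of the loop, the minimum-contact condition is Mg = Mv_top²/r, so v_top² = gr.
With ω = v/R, the kinetic energy at speed v is ½(1+k)Mv² = (7/10)Mv².
Energy conservation from release (height h) to the top (height 2r): Mgh = Mg(2r) + (7/10)M·gr.
Thus h_min = 2r + (1+k)r/2 = r(2 + 1.4/2) = 0.516 × 2.7 ≈ 1.39 m.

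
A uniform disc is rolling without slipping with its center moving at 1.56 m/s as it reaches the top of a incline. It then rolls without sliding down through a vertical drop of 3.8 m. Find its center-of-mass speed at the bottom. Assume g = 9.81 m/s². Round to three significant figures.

For this body I = (1/2)MR², i.e. k = I/(MR²) = 0.5.
Rolling without slipping gives ω = v/R, so the total kinetic energy is ½Mv² + ½Iω² = ½(1+k)Mv² = (3/4)Mv².
Energy conservation: (3/4)Mv₀² + Mgh = (3/4)Mv², so v² = v₀² + 2gh/(1+k).
v = √(1.56² + 2×9.81×3.8/1.5) = √52.14 ≈ 7.22 m/s.

v ≈ 7.22 m/s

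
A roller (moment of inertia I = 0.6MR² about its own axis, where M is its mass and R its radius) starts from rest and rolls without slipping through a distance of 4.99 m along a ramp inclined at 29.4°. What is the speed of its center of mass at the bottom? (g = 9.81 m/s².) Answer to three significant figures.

v ≈ 5.48 m/s

For this body I = 0.6MR², i.e. k = I/(MR²) = 0.6.
The rolling condition ω = v/R makes the rotational term ½I(v/R)² = ½kMv², so KE_total = ½(1+k)Mv² = (4/5)Mv².
The vertical drop is h = L sinθ = 4.99 × sin29.4° = 2.45 m.
Setting Mgh = (4/5)Mv² gives v = √(2gh/(1+k)) = √(2·9.81·2.45/1.6) ≈ 5.48 m/s.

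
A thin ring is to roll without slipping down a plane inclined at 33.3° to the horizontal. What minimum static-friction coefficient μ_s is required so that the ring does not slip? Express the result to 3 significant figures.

μ_min ≈ 0.328

Here I = MR², so the shape factor k = I/(MR²) = 1.
Translational: Mg sinθ − f = Ma. Rotational about the CM: fR = Iα = kMRa, so f = kMa.
These give a = g sinθ/(1+k) and the required friction f = kMg sinθ/(1+k).
The normal force is N = Mg cosθ, so μ_min = f/N = k tanθ/(1+k).
μ_min = 1 × tan33.3° / 2 ≈ 0.328.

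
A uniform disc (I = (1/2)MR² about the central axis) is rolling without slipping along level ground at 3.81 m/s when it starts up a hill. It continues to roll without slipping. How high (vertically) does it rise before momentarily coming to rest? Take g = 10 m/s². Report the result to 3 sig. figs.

h ≈ 1.09 m

The moment of inertia is (1/2)MR², giving k ≡ I/(MR²) = 0.5.
The rolling condition ω = v/R makes the rotational term ½I(v/R)² = ½kMv², so KE_total = ½(1+k)Mv² = (3/4)Mv².
All of this converts to potential energy at the highest point: (3/4)Mv₀² = Mgh.
Thus h = (1+k)v₀²/(2g) = 1.5 × 3.81² / (2 × 10) ≈ 1.09 m.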